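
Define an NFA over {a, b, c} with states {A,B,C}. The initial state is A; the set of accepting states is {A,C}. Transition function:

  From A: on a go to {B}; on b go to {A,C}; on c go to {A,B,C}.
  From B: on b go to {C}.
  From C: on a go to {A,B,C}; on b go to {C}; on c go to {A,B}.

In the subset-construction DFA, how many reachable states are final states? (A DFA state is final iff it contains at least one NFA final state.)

5

Start state of the DFA: {A}.
{A} --a--> {B}  [new]
{A} --b--> {A,C}  [new]
{A} --c--> {A,B,C}  [new]
{B} --a--> ∅  [new]
{B} --b--> {C}  [new]
{B} --c--> ∅  [seen]
{A,C} --a--> {A,B,C}  [seen]
{A,C} --b--> {A,C}  [seen]
{A,C} --c--> {A,B,C}  [seen]
{A,B,C} --a--> {A,B,C}  [seen]
{A,B,C} --b--> {A,C}  [seen]
{A,B,C} --c--> {A,B,C}  [seen]
∅ --a--> ∅  [seen]
∅ --b--> ∅  [seen]
∅ --c--> ∅  [seen]
{C} --a--> {A,B,C}  [seen]
{C} --b--> {C}  [seen]
{C} --c--> {A,B}  [new]
{A,B} --a--> {B}  [seen]
{A,B} --b--> {A,C}  [seen]
{A,B} --c--> {A,B,C}  [seen]
Reachable DFA states: {A}, {B}, {A,C}, {A,B,C}, ∅, {C}, {A,B}.
Accepting DFA states (contain an NFA accepting state): {A}, {A,C}, {A,B,C}, {C}, {A,B}.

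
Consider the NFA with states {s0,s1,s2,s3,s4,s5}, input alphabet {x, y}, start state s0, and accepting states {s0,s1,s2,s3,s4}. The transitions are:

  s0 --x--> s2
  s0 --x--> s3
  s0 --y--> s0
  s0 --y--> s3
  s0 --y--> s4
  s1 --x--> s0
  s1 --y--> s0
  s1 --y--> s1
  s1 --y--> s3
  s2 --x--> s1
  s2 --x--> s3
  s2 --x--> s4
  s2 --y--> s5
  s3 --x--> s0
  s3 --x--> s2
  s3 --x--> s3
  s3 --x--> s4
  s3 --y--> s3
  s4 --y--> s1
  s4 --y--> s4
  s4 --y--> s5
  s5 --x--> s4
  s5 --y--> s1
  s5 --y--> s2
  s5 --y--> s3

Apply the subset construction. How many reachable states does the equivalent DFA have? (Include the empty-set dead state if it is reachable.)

Start state of the DFA: {s0}.
{s0} --x--> {s2,s3}  [new]
{s0} --y--> {s0,s3,s4}  [new]
{s2,s3} --x--> {s0,s1,s2,s3,s4}  [new]
{s2,s3} --y--> {s3,s5}  [new]
{s0,s3,s4} --x--> {s0,s2,s3,s4}  [new]
{s0,s3,s4} --y--> {s0,s1,s3,s4,s5}  [new]
{s0,s1,s2,s3,s4} --x--> {s0,s1,s2,s3,s4}  [seen]
{s0,s1,s2,s3,s4} --y--> {s0,s1,s3,s4,s5}  [seen]
{s3,s5} --x--> {s0,s2,s3,s4}  [seen]
{s3,s5} --y--> {s1,s2,s3}  [new]
{s0,s2,s3,s4} --x--> {s0,s1,s2,s3,s4}  [seen]
{s0,s2,s3,s4} --y--> {s0,s1,s3,s4,s5}  [seen]
{s0,s1,s3,s4,s5} --x--> {s0,s2,s3,s4}  [seen]
{s0,s1,s3,s4,s5} --y--> {s0,s1,s2,s3,s4,s5}  [new]
{s1,s2,s3} --x--> {s0,s1,s2,s3,s4}  [seen]
{s1,s2,s3} --y--> {s0,s1,s3,s5}  [new]
{s0,s1,s2,s3,s4,s5} --x--> {s0,s1,s2,s3,s4}  [seen]
{s0,s1,s2,s3,s4,s5} --y--> {s0,s1,s2,s3,s4,s5}  [seen]
{s0,s1,s3,s5} --x--> {s0,s2,s3,s4}  [seen]
{s0,s1,s3,s5} --y--> {s0,s1,s2,s3,s4}  [seen]
Reachable DFA states: {s0}, {s2,s3}, {s0,s3,s4}, {s0,s1,s2,s3,s4}, {s3,s5}, {s0,s2,s3,s4}, {s0,s1,s3,s4,s5}, {s1,s2,s3}, {s0,s1,s2,s3,s4,s5}, {s0,s1,s3,s5}.

10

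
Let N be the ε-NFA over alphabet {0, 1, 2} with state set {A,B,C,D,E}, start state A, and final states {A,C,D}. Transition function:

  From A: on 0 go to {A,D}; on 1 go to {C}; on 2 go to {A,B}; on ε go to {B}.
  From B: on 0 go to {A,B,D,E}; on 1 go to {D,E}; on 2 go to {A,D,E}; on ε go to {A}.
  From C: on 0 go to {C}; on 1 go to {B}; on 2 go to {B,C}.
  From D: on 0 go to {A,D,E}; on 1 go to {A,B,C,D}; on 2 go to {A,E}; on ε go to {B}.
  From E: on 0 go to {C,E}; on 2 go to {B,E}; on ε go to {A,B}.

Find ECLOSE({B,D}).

Begin with {B,D}.
B →ε {A}; add A.
ε-closure = {A,B,D}.

{A,B,D}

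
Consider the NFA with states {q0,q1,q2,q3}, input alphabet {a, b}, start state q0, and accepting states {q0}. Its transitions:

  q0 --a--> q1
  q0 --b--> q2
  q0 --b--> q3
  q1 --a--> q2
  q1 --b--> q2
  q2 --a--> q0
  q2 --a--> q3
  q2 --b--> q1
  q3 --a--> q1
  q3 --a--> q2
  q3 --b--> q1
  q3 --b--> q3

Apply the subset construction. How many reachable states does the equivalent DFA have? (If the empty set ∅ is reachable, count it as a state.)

10

Start state of the DFA: {q0}.
{q0} --a--> {q1}  [new]
{q0} --b--> {q2,q3}  [new]
{q1} --a--> {q2}  [new]
{q1} --b--> {q2}  [seen]
{q2,q3} --a--> {q0,q1,q2,q3}  [new]
{q2,q3} --b--> {q1,q3}  [new]
{q2} --a--> {q0,q3}  [new]
{q2} --b--> {q1}  [seen]
{q0,q1,q2,q3} --a--> {q0,q1,q2,q3}  [seen]
{q0,q1,q2,q3} --b--> {q1,q2,q3}  [new]
{q1,q3} --a--> {q1,q2}  [new]
{q1,q3} --b--> {q1,q2,q3}  [seen]
{q0,q3} --a--> {q1,q2}  [seen]
{q0,q3} --b--> {q1,q2,q3}  [seen]
{q1,q2,q3} --a--> {q0,q1,q2,q3}  [seen]
{q1,q2,q3} --b--> {q1,q2,q3}  [seen]
{q1,q2} --a--> {q0,q2,q3}  [new]
{q1,q2} --b--> {q1,q2}  [seen]
{q0,q2,q3} --a--> {q0,q1,q2,q3}  [seen]
{q0,q2,q3} --b--> {q1,q2,q3}  [seen]
Reachable DFA states: {q0}, {q1}, {q2,q3}, {q2}, {q0,q1,q2,q3}, {q1,q3}, {q0,q3}, {q1,q2,q3}, {q1,q2}, {q0,q2,q3}.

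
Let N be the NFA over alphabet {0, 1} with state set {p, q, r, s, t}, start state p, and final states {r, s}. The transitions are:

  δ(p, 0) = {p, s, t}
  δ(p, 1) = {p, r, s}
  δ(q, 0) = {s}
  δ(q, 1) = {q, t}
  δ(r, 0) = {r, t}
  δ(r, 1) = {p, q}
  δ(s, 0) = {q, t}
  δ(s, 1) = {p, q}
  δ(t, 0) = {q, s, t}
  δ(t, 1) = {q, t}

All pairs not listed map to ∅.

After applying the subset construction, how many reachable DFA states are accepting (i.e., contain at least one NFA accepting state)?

5

Start state of the DFA: {p}.
{p} --0--> {p, s, t}  [new]
{p} --1--> {p, r, s}  [new]
{p, s, t} --0--> {p, q, s, t}  [new]
{p, s, t} --1--> {p, q, r, s, t}  [new]
{p, r, s} --0--> {p, q, r, s, t}  [seen]
{p, r, s} --1--> {p, q, r, s}  [new]
{p, q, s, t} --0--> {p, q, s, t}  [seen]
{p, q, s, t} --1--> {p, q, r, s, t}  [seen]
{p, q, r, s, t} --0--> {p, q, r, s, t}  [seen]
{p, q, r, s, t} --1--> {p, q, r, s, t}  [seen]
{p, q, r, s} --0--> {p, q, r, s, t}  [seen]
{p, q, r, s} --1--> {p, q, r, s, t}  [seen]
Reachable DFA states: {p}, {p, s, t}, {p, r, s}, {p, q, s, t}, {p, q, r, s, t}, {p, q, r, s}.
Accepting DFA states (contain an NFA accepting state): {p, s, t}, {p, r, s}, {p, q, s, t}, {p, q, r, s, t}, {p, q, r, s}.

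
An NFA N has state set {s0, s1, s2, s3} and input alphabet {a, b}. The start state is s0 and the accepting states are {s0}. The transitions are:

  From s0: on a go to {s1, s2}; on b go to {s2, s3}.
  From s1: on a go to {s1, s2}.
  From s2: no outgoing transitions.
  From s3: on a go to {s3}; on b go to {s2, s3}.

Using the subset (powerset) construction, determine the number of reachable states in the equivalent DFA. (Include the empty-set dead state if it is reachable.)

5

Start state of the DFA: {s0}.
{s0} --a--> {s1, s2}  [new]
{s0} --b--> {s2, s3}  [new]
{s1, s2} --a--> {s1, s2}  [seen]
{s1, s2} --b--> ∅  [new]
{s2, s3} --a--> {s3}  [new]
{s2, s3} --b--> {s2, s3}  [seen]
∅ --a--> ∅  [seen]
∅ --b--> ∅  [seen]
{s3} --a--> {s3}  [seen]
{s3} --b--> {s2, s3}  [seen]
Reachable DFA states: {s0}, {s1, s2}, {s2, s3}, ∅, {s3}.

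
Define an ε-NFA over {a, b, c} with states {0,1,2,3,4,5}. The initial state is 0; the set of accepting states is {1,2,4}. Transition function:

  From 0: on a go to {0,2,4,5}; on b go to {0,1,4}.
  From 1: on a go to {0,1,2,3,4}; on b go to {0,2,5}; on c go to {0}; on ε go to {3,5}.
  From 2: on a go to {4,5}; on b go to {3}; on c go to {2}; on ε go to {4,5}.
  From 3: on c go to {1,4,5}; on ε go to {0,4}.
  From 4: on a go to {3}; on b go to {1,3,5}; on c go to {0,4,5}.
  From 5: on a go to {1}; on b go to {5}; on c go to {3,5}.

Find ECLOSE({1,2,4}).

Begin with {1,2,4}.
1 →ε {3,5}; add 3, 5.
3 →ε {0,4}; add 0.
ε-closure = {0,1,2,3,4,5}.

{0,1,2,3,4,5}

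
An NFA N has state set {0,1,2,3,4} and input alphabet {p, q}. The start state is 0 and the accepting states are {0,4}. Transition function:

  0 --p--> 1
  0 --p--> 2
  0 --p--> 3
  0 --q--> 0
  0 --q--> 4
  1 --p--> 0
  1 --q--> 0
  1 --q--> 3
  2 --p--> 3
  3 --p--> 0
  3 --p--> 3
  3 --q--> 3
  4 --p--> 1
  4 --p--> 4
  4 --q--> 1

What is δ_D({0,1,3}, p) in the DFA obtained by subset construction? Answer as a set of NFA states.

{0,1,2,3}

δ(0,p) = {1,2,3}; δ(1,p) = {0}; δ(3,p) = {0,3}.
Union: {0,1,2,3}.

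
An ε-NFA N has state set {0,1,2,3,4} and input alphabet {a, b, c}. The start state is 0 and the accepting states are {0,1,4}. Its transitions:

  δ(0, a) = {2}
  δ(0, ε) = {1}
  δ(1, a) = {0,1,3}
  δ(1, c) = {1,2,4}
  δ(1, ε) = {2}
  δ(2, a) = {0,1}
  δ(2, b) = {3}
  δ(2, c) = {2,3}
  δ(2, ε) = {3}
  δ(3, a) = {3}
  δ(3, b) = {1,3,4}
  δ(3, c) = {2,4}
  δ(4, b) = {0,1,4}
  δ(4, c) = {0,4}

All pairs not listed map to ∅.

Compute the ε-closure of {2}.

{2,3}

Begin with {2}.
2 →ε {3}; add 3.
ε-closure = {2,3}.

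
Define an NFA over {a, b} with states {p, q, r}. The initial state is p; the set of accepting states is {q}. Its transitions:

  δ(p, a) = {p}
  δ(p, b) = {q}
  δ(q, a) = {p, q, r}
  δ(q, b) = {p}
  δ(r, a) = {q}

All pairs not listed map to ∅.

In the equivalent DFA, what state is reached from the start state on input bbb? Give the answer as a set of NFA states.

Start: {p}.
δ(p,b) = {q}.
Union: {q}.
After b: {q}.
δ(q,b) = {p}.
Union: {p}.
After b: {p}.
δ(p,b) = {q}.
Union: {q}.
After b: {q}.

{q}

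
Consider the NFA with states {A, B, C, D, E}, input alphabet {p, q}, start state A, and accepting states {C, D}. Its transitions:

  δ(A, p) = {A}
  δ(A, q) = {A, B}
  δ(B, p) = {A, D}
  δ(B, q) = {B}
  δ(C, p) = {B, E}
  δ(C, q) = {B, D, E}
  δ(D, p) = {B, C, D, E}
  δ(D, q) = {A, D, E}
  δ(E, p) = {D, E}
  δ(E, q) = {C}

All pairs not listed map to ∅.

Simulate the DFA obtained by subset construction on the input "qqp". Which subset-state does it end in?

{A, D}

Start: {A}.
δ(A,q) = {A, B}.
Union: {A, B}.
After q: {A, B}.
δ(A,q) = {A, B}; δ(B,q) = {B}.
Union: {A, B}.
After q: {A, B}.
δ(A,p) = {A}; δ(B,p) = {A, D}.
Union: {A, D}.
After p: {A, D}.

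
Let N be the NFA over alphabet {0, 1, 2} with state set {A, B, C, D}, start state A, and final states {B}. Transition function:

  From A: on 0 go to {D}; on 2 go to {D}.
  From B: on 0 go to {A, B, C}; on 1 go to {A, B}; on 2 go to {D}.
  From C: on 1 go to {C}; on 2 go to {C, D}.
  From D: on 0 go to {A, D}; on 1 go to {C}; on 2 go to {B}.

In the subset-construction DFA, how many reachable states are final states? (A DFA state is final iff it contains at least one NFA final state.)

6

Start state of the DFA: {A}.
{A} --0--> {D}  [new]
{A} --1--> ∅  [new]
{A} --2--> {D}  [seen]
{D} --0--> {A, D}  [new]
{D} --1--> {C}  [new]
{D} --2--> {B}  [new]
∅ --0--> ∅  [seen]
∅ --1--> ∅  [seen]
∅ --2--> ∅  [seen]
{A, D} --0--> {A, D}  [seen]
{A, D} --1--> {C}  [seen]
{A, D} --2--> {B, D}  [new]
{C} --0--> ∅  [seen]
{C} --1--> {C}  [seen]
{C} --2--> {C, D}  [new]
{B} --0--> {A, B, C}  [new]
{B} --1--> {A, B}  [new]
{B} --2--> {D}  [seen]
{B, D} --0--> {A, B, C, D}  [new]
{B, D} --1--> {A, B, C}  [seen]
{B, D} --2--> {B, D}  [seen]
{C, D} --0--> {A, D}  [seen]
{C, D} --1--> {C}  [seen]
{C, D} --2--> {B, C, D}  [new]
{A, B, C} --0--> {A, B, C, D}  [seen]
{A, B, C} --1--> {A, B, C}  [seen]
{A, B, C} --2--> {C, D}  [seen]
{A, B} --0--> {A, B, C, D}  [seen]
{A, B} --1--> {A, B}  [seen]
{A, B} --2--> {D}  [seen]
{A, B, C, D} --0--> {A, B, C, D}  [seen]
{A, B, C, D} --1--> {A, B, C}  [seen]
{A, B, C, D} --2--> {B, C, D}  [seen]
{B, C, D} --0--> {A, B, C, D}  [seen]
{B, C, D} --1--> {A, B, C}  [seen]
{B, C, D} --2--> {B, C, D}  [seen]
Reachable DFA states: {A}, {D}, ∅, {A, D}, {C}, {B}, {B, D}, {C, D}, {A, B, C}, {A, B}, {A, B, C, D}, {B, C, D}.
Accepting DFA states (contain an NFA accepting state): {B}, {B, D}, {A, B, C}, {A, B}, {A, B, C, D}, {B, C, D}.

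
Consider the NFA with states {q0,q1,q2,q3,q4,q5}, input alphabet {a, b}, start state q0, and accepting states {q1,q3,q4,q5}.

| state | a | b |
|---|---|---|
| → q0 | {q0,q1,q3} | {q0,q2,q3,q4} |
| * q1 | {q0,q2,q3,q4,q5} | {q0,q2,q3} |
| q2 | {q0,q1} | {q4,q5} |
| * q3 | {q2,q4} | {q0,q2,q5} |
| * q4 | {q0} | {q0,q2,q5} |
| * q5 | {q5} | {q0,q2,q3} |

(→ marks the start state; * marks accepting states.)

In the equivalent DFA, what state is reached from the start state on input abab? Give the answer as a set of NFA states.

{q0,q2,q3,q4,q5}

Start: {q0}.
δ(q0,a) = {q0,q1,q3}.
Union: {q0,q1,q3}.
After a: {q0,q1,q3}.
δ(q0,b) = {q0,q2,q3,q4}; δ(q1,b) = {q0,q2,q3}; δ(q3,b) = {q0,q2,q5}.
Union: {q0,q2,q3,q4,q5}.
After b: {q0,q2,q3,q4,q5}.
δ(q0,a) = {q0,q1,q3}; δ(q2,a) = {q0,q1}; δ(q3,a) = {q2,q4}; δ(q4,a) = {q0}; δ(q5,a) = {q5}.
Union: {q0,q1,q2,q3,q4,q5}.
After a: {q0,q1,q2,q3,q4,q5}.
δ(q0,b) = {q0,q2,q3,q4}; δ(q1,b) = {q0,q2,q3}; δ(q2,b) = {q4,q5}; δ(q3,b) = {q0,q2,q5}; δ(q4,b) = {q0,q2,q5}; δ(q5,b) = {q0,q2,q3}.
Union: {q0,q2,q3,q4,q5}.
After b: {q0,q2,q3,q4,q5}.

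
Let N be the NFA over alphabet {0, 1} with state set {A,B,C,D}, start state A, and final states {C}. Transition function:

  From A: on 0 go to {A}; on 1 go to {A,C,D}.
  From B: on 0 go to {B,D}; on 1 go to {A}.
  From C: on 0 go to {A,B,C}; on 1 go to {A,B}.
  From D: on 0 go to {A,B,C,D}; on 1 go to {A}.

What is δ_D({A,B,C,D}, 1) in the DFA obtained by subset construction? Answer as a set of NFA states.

δ(A,1) = {A,C,D}; δ(B,1) = {A}; δ(C,1) = {A,B}; δ(D,1) = {A}.
Union: {A,B,C,D}.

{A,B,C,D}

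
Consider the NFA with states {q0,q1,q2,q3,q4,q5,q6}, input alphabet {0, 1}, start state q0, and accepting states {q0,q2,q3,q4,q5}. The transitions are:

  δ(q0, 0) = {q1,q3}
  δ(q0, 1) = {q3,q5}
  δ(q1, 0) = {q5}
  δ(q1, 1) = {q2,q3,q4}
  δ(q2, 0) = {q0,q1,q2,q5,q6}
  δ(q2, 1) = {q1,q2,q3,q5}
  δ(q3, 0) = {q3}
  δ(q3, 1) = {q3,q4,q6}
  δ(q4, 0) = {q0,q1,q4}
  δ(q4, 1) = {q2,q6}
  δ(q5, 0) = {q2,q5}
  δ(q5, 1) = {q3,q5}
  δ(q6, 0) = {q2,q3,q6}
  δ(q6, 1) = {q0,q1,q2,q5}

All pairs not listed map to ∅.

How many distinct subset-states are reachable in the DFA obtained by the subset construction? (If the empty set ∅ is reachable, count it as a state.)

9

Start state of the DFA: {q0}.
{q0} --0--> {q1,q3}  [new]
{q0} --1--> {q3,q5}  [new]
{q1,q3} --0--> {q3,q5}  [seen]
{q1,q3} --1--> {q2,q3,q4,q6}  [new]
{q3,q5} --0--> {q2,q3,q5}  [new]
{q3,q5} --1--> {q3,q4,q5,q6}  [new]
{q2,q3,q4,q6} --0--> {q0,q1,q2,q3,q4,q5,q6}  [new]
{q2,q3,q4,q6} --1--> {q0,q1,q2,q3,q4,q5,q6}  [seen]
{q2,q3,q5} --0--> {q0,q1,q2,q3,q5,q6}  [new]
{q2,q3,q5} --1--> {q1,q2,q3,q4,q5,q6}  [new]
{q3,q4,q5,q6} --0--> {q0,q1,q2,q3,q4,q5,q6}  [seen]
{q3,q4,q5,q6} --1--> {q0,q1,q2,q3,q4,q5,q6}  [seen]
{q0,q1,q2,q3,q4,q5,q6} --0--> {q0,q1,q2,q3,q4,q5,q6}  [seen]
{q0,q1,q2,q3,q4,q5,q6} --1--> {q0,q1,q2,q3,q4,q5,q6}  [seen]
{q0,q1,q2,q3,q5,q6} --0--> {q0,q1,q2,q3,q5,q6}  [seen]
{q0,q1,q2,q3,q5,q6} --1--> {q0,q1,q2,q3,q4,q5,q6}  [seen]
{q1,q2,q3,q4,q5,q6} --0--> {q0,q1,q2,q3,q4,q5,q6}  [seen]
{q1,q2,q3,q4,q5,q6} --1--> {q0,q1,q2,q3,q4,q5,q6}  [seen]
Reachable DFA states: {q0}, {q1,q3}, {q3,q5}, {q2,q3,q4,q6}, {q2,q3,q5}, {q3,q4,q5,q6}, {q0,q1,q2,q3,q4,q5,q6}, {q0,q1,q2,q3,q5,q6}, {q1,q2,q3,q4,q5,q6}.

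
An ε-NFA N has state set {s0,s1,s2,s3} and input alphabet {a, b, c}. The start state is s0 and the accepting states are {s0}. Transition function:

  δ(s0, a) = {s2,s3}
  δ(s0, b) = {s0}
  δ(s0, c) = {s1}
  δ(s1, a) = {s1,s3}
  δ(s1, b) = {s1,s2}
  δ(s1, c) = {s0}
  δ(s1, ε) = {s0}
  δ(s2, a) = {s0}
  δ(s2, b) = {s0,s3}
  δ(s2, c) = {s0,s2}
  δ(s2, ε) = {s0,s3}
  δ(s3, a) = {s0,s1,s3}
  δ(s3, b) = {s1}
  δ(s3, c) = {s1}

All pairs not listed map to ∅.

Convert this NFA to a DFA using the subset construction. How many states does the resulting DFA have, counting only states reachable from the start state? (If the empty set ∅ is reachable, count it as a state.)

Start state of the DFA: {s0} (ε-closure of the NFA start).
{s0} --a--> {s0,s2,s3}  [new]
{s0} --b--> {s0}  [seen]
{s0} --c--> {s0,s1}  [new]
{s0,s2,s3} --a--> {s0,s1,s2,s3}  [new]
{s0,s2,s3} --b--> {s0,s1,s3}  [new]
{s0,s2,s3} --c--> {s0,s1,s2,s3}  [seen]
{s0,s1} --a--> {s0,s1,s2,s3}  [seen]
{s0,s1} --b--> {s0,s1,s2,s3}  [seen]
{s0,s1} --c--> {s0,s1}  [seen]
{s0,s1,s2,s3} --a--> {s0,s1,s2,s3}  [seen]
{s0,s1,s2,s3} --b--> {s0,s1,s2,s3}  [seen]
{s0,s1,s2,s3} --c--> {s0,s1,s2,s3}  [seen]
{s0,s1,s3} --a--> {s0,s1,s2,s3}  [seen]
{s0,s1,s3} --b--> {s0,s1,s2,s3}  [seen]
{s0,s1,s3} --c--> {s0,s1}  [seen]
Reachable DFA states: {s0}, {s0,s2,s3}, {s0,s1}, {s0,s1,s2,s3}, {s0,s1,s3}.

5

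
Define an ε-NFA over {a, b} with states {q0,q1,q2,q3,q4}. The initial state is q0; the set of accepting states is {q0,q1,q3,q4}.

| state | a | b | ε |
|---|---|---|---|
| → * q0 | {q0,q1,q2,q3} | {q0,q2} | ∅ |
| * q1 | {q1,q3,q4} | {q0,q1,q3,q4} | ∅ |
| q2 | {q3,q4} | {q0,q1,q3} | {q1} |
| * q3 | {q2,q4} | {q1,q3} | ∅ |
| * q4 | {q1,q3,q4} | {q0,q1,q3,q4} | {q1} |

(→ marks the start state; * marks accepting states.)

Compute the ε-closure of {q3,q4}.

{q1,q3,q4}

Begin with {q3,q4}.
q4 →ε {q1}; add q1.
ε-closure = {q1,q3,q4}.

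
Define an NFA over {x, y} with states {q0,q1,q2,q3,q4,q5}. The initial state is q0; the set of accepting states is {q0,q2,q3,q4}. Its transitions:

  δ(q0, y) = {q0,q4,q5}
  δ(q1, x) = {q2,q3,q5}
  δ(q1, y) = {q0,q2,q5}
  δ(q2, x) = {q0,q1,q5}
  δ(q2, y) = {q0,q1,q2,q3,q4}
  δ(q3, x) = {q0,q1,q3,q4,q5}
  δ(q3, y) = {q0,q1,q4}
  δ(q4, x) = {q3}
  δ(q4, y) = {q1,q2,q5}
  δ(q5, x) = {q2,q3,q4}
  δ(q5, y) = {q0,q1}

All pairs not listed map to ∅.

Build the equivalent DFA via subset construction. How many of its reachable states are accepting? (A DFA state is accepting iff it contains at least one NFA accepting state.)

6

Start state of the DFA: {q0}.
{q0} --x--> ∅  [new]
{q0} --y--> {q0,q4,q5}  [new]
∅ --x--> ∅  [seen]
∅ --y--> ∅  [seen]
{q0,q4,q5} --x--> {q2,q3,q4}  [new]
{q0,q4,q5} --y--> {q0,q1,q2,q4,q5}  [new]
{q2,q3,q4} --x--> {q0,q1,q3,q4,q5}  [new]
{q2,q3,q4} --y--> {q0,q1,q2,q3,q4,q5}  [new]
{q0,q1,q2,q4,q5} --x--> {q0,q1,q2,q3,q4,q5}  [seen]
{q0,q1,q2,q4,q5} --y--> {q0,q1,q2,q3,q4,q5}  [seen]
{q0,q1,q3,q4,q5} --x--> {q0,q1,q2,q3,q4,q5}  [seen]
{q0,q1,q3,q4,q5} --y--> {q0,q1,q2,q4,q5}  [seen]
{q0,q1,q2,q3,q4,q5} --x--> {q0,q1,q2,q3,q4,q5}  [seen]
{q0,q1,q2,q3,q4,q5} --y--> {q0,q1,q2,q3,q4,q5}  [seen]
Reachable DFA states: {q0}, ∅, {q0,q4,q5}, {q2,q3,q4}, {q0,q1,q2,q4,q5}, {q0,q1,q3,q4,q5}, {q0,q1,q2,q3,q4,q5}.
Accepting DFA states (contain an NFA accepting state): {q0}, {q0,q4,q5}, {q2,q3,q4}, {q0,q1,q2,q4,q5}, {q0,q1,q3,q4,q5}, {q0,q1,q2,q3,q4,q5}.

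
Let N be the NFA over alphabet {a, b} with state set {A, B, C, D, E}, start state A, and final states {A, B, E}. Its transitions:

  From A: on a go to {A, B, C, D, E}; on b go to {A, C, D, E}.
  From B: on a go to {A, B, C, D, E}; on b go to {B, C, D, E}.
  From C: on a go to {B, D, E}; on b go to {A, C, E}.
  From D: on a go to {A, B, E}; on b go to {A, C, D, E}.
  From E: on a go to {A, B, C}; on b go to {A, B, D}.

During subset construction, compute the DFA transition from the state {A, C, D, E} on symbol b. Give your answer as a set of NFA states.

{A, B, C, D, E}

δ(A,b) = {A, C, D, E}; δ(C,b) = {A, C, E}; δ(D,b) = {A, C, D, E}; δ(E,b) = {A, B, D}.
Union: {A, B, C, D, E}.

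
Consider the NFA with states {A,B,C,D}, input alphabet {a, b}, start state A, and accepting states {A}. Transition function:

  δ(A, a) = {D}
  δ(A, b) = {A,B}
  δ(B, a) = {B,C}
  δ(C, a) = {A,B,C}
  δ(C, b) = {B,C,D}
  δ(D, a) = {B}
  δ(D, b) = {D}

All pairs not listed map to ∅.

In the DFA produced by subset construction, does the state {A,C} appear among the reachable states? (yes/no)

no

Start state of the DFA: {A}.
{A} --a--> {D}  [new]
{A} --b--> {A,B}  [new]
{D} --a--> {B}  [new]
{D} --b--> {D}  [seen]
{A,B} --a--> {B,C,D}  [new]
{A,B} --b--> {A,B}  [seen]
{B} --a--> {B,C}  [new]
{B} --b--> ∅  [new]
{B,C,D} --a--> {A,B,C}  [new]
{B,C,D} --b--> {B,C,D}  [seen]
{B,C} --a--> {A,B,C}  [seen]
{B,C} --b--> {B,C,D}  [seen]
∅ --a--> ∅  [seen]
∅ --b--> ∅  [seen]
{A,B,C} --a--> {A,B,C,D}  [new]
{A,B,C} --b--> {A,B,C,D}  [seen]
{A,B,C,D} --a--> {A,B,C,D}  [seen]
{A,B,C,D} --b--> {A,B,C,D}  [seen]
Reachable DFA states: {A}, {D}, {A,B}, {B}, {B,C,D}, {B,C}, ∅, {A,B,C}, {A,B,C,D}.
{A,C} is not among them.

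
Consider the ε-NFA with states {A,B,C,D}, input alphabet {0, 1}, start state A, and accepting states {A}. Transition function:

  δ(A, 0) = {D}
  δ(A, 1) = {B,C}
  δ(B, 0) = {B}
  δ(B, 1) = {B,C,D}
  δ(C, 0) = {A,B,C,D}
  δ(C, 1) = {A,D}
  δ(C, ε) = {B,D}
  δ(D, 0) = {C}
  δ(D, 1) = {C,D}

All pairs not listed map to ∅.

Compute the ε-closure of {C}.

{B,C,D}

Begin with {C}.
C →ε {B,D}; add B, D.
ε-closure = {B,C,D}.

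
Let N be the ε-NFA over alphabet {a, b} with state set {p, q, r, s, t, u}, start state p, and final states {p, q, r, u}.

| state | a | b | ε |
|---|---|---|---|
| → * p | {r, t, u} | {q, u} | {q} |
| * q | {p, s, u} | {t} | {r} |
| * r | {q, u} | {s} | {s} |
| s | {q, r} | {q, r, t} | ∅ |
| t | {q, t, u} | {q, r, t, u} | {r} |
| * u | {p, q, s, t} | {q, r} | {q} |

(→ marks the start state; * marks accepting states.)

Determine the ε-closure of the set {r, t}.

{r, s, t}

Begin with {r, t}.
r →ε {s}; add s.
ε-closure = {r, s, t}.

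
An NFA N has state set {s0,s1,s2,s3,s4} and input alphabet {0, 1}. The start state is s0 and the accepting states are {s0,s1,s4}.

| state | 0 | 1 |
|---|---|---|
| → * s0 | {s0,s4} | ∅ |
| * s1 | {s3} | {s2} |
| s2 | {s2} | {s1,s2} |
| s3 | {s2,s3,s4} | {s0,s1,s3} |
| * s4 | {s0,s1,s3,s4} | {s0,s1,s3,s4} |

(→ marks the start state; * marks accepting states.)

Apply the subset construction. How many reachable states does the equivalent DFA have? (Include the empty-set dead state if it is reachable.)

Start state of the DFA: {s0}.
{s0} --0--> {s0,s4}  [new]
{s0} --1--> ∅  [new]
{s0,s4} --0--> {s0,s1,s3,s4}  [new]
{s0,s4} --1--> {s0,s1,s3,s4}  [seen]
∅ --0--> ∅  [seen]
∅ --1--> ∅  [seen]
{s0,s1,s3,s4} --0--> {s0,s1,s2,s3,s4}  [new]
{s0,s1,s3,s4} --1--> {s0,s1,s2,s3,s4}  [seen]
{s0,s1,s2,s3,s4} --0--> {s0,s1,s2,s3,s4}  [seen]
{s0,s1,s2,s3,s4} --1--> {s0,s1,s2,s3,s4}  [seen]
Reachable DFA states: {s0}, {s0,s4}, ∅, {s0,s1,s3,s4}, {s0,s1,s2,s3,s4}.

5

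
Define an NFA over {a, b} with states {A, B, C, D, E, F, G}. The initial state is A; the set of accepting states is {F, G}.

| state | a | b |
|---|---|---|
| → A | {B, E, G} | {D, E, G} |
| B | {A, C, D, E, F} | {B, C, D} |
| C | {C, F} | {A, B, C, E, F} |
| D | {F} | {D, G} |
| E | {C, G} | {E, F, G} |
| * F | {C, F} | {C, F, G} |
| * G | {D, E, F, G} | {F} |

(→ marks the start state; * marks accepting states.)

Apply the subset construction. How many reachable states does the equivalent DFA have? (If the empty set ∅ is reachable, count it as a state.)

Start state of the DFA: {A}.
{A} --a--> {B, E, G}  [new]
{A} --b--> {D, E, G}  [new]
{B, E, G} --a--> {A, C, D, E, F, G}  [new]
{B, E, G} --b--> {B, C, D, E, F, G}  [new]
{D, E, G} --a--> {C, D, E, F, G}  [new]
{D, E, G} --b--> {D, E, F, G}  [new]
{A, C, D, E, F, G} --a--> {B, C, D, E, F, G}  [seen]
{A, C, D, E, F, G} --b--> {A, B, C, D, E, F, G}  [new]
{B, C, D, E, F, G} --a--> {A, C, D, E, F, G}  [seen]
{B, C, D, E, F, G} --b--> {A, B, C, D, E, F, G}  [seen]
{C, D, E, F, G} --a--> {C, D, E, F, G}  [seen]
{C, D, E, F, G} --b--> {A, B, C, D, E, F, G}  [seen]
{D, E, F, G} --a--> {C, D, E, F, G}  [seen]
{D, E, F, G} --b--> {C, D, E, F, G}  [seen]
{A, B, C, D, E, F, G} --a--> {A, B, C, D, E, F, G}  [seen]
{A, B, C, D, E, F, G} --b--> {A, B, C, D, E, F, G}  [seen]
Reachable DFA states: {A}, {B, E, G}, {D, E, G}, {A, C, D, E, F, G}, {B, C, D, E, F, G}, {C, D, E, F, G}, {D, E, F, G}, {A, B, C, D, E, F, G}.

8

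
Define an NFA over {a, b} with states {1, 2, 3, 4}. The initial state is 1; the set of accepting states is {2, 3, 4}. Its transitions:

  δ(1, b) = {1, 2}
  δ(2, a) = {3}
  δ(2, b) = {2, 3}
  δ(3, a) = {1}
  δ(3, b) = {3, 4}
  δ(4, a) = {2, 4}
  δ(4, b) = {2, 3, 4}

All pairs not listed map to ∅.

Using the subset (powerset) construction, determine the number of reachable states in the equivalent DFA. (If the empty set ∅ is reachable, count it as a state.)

10

Start state of the DFA: {1}.
{1} --a--> ∅  [new]
{1} --b--> {1, 2}  [new]
∅ --a--> ∅  [seen]
∅ --b--> ∅  [seen]
{1, 2} --a--> {3}  [new]
{1, 2} --b--> {1, 2, 3}  [new]
{3} --a--> {1}  [seen]
{3} --b--> {3, 4}  [new]
{1, 2, 3} --a--> {1, 3}  [new]
{1, 2, 3} --b--> {1, 2, 3, 4}  [new]
{3, 4} --a--> {1, 2, 4}  [new]
{3, 4} --b--> {2, 3, 4}  [new]
{1, 3} --a--> {1}  [seen]
{1, 3} --b--> {1, 2, 3, 4}  [seen]
{1, 2, 3, 4} --a--> {1, 2, 3, 4}  [seen]
{1, 2, 3, 4} --b--> {1, 2, 3, 4}  [seen]
{1, 2, 4} --a--> {2, 3, 4}  [seen]
{1, 2, 4} --b--> {1, 2, 3, 4}  [seen]
{2, 3, 4} --a--> {1, 2, 3, 4}  [seen]
{2, 3, 4} --b--> {2, 3, 4}  [seen]
Reachable DFA states: {1}, ∅, {1, 2}, {3}, {1, 2, 3}, {3, 4}, {1, 3}, {1, 2, 3, 4}, {1, 2, 4}, {2, 3, 4}.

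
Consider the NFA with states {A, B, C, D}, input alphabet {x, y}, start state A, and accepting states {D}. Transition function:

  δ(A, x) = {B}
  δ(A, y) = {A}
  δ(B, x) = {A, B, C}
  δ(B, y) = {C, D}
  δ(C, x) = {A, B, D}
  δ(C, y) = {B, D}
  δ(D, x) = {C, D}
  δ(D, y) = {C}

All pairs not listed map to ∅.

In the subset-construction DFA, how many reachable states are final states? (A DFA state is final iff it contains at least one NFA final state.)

Start state of the DFA: {A}.
{A} --x--> {B}  [new]
{A} --y--> {A}  [seen]
{B} --x--> {A, B, C}  [new]
{B} --y--> {C, D}  [new]
{A, B, C} --x--> {A, B, C, D}  [new]
{A, B, C} --y--> {A, B, C, D}  [seen]
{C, D} --x--> {A, B, C, D}  [seen]
{C, D} --y--> {B, C, D}  [new]
{A, B, C, D} --x--> {A, B, C, D}  [seen]
{A, B, C, D} --y--> {A, B, C, D}  [seen]
{B, C, D} --x--> {A, B, C, D}  [seen]
{B, C, D} --y--> {B, C, D}  [seen]
Reachable DFA states: {A}, {B}, {A, B, C}, {C, D}, {A, B, C, D}, {B, C, D}.
Accepting DFA states (contain an NFA accepting state): {C, D}, {A, B, C, D}, {B, C, D}.

3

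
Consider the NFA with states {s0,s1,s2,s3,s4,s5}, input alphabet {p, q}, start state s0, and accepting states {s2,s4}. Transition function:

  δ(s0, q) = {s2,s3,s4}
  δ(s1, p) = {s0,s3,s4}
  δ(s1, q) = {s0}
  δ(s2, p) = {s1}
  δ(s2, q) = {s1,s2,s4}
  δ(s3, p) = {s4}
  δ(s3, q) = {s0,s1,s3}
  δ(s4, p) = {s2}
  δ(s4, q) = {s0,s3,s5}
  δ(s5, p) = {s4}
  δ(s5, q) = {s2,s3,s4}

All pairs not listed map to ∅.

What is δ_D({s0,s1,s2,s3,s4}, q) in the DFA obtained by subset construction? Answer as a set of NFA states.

δ(s0,q) = {s2,s3,s4}; δ(s1,q) = {s0}; δ(s2,q) = {s1,s2,s4}; δ(s3,q) = {s0,s1,s3}; δ(s4,q) = {s0,s3,s5}.
Union: {s0,s1,s2,s3,s4,s5}.

{s0,s1,s2,s3,s4,s5}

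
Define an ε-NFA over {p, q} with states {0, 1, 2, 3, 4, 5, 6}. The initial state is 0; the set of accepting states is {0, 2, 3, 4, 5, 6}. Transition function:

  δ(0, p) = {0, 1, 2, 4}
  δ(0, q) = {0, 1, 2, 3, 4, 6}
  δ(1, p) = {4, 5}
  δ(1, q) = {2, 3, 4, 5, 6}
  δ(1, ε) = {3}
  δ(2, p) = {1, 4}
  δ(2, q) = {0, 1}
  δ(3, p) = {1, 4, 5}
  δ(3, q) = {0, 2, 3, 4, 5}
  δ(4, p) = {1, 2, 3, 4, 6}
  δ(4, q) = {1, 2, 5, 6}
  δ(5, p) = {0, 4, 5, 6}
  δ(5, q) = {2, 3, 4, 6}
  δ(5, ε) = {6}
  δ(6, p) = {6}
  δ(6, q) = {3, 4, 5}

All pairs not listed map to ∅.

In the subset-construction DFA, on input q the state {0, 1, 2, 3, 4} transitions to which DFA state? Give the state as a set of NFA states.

δ(0,q) = {0, 1, 2, 3, 4, 6}; δ(1,q) = {2, 3, 4, 5, 6}; δ(2,q) = {0, 1}; δ(3,q) = {0, 2, 3, 4, 5}; δ(4,q) = {1, 2, 5, 6}.
Union: {0, 1, 2, 3, 4, 5, 6}.

{0, 1, 2, 3, 4, 5, 6}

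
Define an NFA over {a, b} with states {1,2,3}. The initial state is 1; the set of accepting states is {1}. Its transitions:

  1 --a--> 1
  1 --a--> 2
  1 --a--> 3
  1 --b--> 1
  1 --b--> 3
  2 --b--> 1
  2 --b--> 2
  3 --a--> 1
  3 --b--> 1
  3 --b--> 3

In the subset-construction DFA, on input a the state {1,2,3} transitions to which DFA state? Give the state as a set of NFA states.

δ(1,a) = {1,2,3}; δ(2,a) = ∅; δ(3,a) = {1}.
Union: {1,2,3}.

{1,2,3}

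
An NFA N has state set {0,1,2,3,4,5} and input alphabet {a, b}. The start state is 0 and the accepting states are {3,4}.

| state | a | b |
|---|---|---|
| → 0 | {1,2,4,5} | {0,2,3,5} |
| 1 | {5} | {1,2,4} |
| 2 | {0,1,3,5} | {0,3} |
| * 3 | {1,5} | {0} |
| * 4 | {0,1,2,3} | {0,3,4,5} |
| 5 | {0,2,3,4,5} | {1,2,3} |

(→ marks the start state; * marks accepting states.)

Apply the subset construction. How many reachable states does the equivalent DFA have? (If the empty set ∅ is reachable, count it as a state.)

5

Start state of the DFA: {0}.
{0} --a--> {1,2,4,5}  [new]
{0} --b--> {0,2,3,5}  [new]
{1,2,4,5} --a--> {0,1,2,3,4,5}  [new]
{1,2,4,5} --b--> {0,1,2,3,4,5}  [seen]
{0,2,3,5} --a--> {0,1,2,3,4,5}  [seen]
{0,2,3,5} --b--> {0,1,2,3,5}  [new]
{0,1,2,3,4,5} --a--> {0,1,2,3,4,5}  [seen]
{0,1,2,3,4,5} --b--> {0,1,2,3,4,5}  [seen]
{0,1,2,3,5} --a--> {0,1,2,3,4,5}  [seen]
{0,1,2,3,5} --b--> {0,1,2,3,4,5}  [seen]
Reachable DFA states: {0}, {1,2,4,5}, {0,2,3,5}, {0,1,2,3,4,5}, {0,1,2,3,5}.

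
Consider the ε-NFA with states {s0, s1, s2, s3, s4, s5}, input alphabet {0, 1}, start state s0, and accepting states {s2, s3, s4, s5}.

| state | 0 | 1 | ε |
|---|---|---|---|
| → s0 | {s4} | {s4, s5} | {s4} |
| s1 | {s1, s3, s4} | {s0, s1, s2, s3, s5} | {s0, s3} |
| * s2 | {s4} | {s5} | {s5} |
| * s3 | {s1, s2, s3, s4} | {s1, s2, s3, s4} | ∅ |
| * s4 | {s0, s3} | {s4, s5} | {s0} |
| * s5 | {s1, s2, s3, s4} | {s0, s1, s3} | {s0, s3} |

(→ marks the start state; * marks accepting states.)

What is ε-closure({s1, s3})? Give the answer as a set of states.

{s0, s1, s3, s4}

Begin with {s1, s3}.
s1 →ε {s0, s3}; add s0.
s0 →ε {s4}; add s4.
ε-closure = {s0, s1, s3, s4}.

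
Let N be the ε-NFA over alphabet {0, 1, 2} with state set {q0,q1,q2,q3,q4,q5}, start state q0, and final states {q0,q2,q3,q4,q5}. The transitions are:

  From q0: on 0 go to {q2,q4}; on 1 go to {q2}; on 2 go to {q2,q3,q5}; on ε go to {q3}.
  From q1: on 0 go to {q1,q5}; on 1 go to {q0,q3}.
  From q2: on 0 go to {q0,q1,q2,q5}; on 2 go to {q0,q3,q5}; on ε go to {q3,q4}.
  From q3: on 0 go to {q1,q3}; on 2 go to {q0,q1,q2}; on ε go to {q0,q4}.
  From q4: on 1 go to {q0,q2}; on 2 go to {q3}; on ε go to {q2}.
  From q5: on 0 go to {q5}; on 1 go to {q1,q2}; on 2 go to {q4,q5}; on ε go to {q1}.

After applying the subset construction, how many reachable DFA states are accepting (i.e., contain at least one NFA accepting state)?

3

Start state of the DFA: {q0,q2,q3,q4} (ε-closure of the NFA start).
{q0,q2,q3,q4} --0--> {q0,q1,q2,q3,q4,q5}  [new]
{q0,q2,q3,q4} --1--> {q0,q2,q3,q4}  [seen]
{q0,q2,q3,q4} --2--> {q0,q1,q2,q3,q4,q5}  [seen]
{q0,q1,q2,q3,q4,q5} --0--> {q0,q1,q2,q3,q4,q5}  [seen]
{q0,q1,q2,q3,q4,q5} --1--> {q0,q1,q2,q3,q4}  [new]
{q0,q1,q2,q3,q4,q5} --2--> {q0,q1,q2,q3,q4,q5}  [seen]
{q0,q1,q2,q3,q4} --0--> {q0,q1,q2,q3,q4,q5}  [seen]
{q0,q1,q2,q3,q4} --1--> {q0,q2,q3,q4}  [seen]
{q0,q1,q2,q3,q4} --2--> {q0,q1,q2,q3,q4,q5}  [seen]
Reachable DFA states: {q0,q2,q3,q4}, {q0,q1,q2,q3,q4,q5}, {q0,q1,q2,q3,q4}.
Accepting DFA states (contain an NFA accepting state): {q0,q2,q3,q4}, {q0,q1,q2,q3,q4,q5}, {q0,q1,q2,q3,q4}.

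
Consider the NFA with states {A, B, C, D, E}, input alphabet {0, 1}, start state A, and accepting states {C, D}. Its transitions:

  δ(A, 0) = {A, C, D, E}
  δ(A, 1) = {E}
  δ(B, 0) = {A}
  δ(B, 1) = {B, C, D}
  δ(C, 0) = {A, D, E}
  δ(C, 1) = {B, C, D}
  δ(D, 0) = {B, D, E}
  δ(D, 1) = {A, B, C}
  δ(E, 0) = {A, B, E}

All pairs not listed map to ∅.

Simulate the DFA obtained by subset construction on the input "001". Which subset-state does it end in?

Start: {A}.
δ(A,0) = {A, C, D, E}.
Union: {A, C, D, E}.
After 0: {A, C, D, E}.
δ(A,0) = {A, C, D, E}; δ(C,0) = {A, D, E}; δ(D,0) = {B, D, E}; δ(E,0) = {A, B, E}.
Union: {A, B, C, D, E}.
After 0: {A, B, C, D, E}.
δ(A,1) = {E}; δ(B,1) = {B, C, D}; δ(C,1) = {B, C, D}; δ(D,1) = {A, B, C}; δ(E,1) = ∅.
Union: {A, B, C, D, E}.
After 1: {A, B, C, D, E}.

{A, B, C, D, E}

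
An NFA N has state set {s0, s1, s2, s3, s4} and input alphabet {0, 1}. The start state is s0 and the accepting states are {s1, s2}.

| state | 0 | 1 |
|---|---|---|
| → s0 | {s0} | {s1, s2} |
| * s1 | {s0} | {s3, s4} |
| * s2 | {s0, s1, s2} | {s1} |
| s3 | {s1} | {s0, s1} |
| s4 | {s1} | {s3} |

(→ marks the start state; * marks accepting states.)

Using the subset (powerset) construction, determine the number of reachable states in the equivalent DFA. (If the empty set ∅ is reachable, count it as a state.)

8

Start state of the DFA: {s0}.
{s0} --0--> {s0}  [seen]
{s0} --1--> {s1, s2}  [new]
{s1, s2} --0--> {s0, s1, s2}  [new]
{s1, s2} --1--> {s1, s3, s4}  [new]
{s0, s1, s2} --0--> {s0, s1, s2}  [seen]
{s0, s1, s2} --1--> {s1, s2, s3, s4}  [new]
{s1, s3, s4} --0--> {s0, s1}  [new]
{s1, s3, s4} --1--> {s0, s1, s3, s4}  [new]
{s1, s2, s3, s4} --0--> {s0, s1, s2}  [seen]
{s1, s2, s3, s4} --1--> {s0, s1, s3, s4}  [seen]
{s0, s1} --0--> {s0}  [seen]
{s0, s1} --1--> {s1, s2, s3, s4}  [seen]
{s0, s1, s3, s4} --0--> {s0, s1}  [seen]
{s0, s1, s3, s4} --1--> {s0, s1, s2, s3, s4}  [new]
{s0, s1, s2, s3, s4} --0--> {s0, s1, s2}  [seen]
{s0, s1, s2, s3, s4} --1--> {s0, s1, s2, s3, s4}  [seen]
Reachable DFA states: {s0}, {s1, s2}, {s0, s1, s2}, {s1, s3, s4}, {s1, s2, s3, s4}, {s0, s1}, {s0, s1, s3, s4}, {s0, s1, s2, s3, s4}.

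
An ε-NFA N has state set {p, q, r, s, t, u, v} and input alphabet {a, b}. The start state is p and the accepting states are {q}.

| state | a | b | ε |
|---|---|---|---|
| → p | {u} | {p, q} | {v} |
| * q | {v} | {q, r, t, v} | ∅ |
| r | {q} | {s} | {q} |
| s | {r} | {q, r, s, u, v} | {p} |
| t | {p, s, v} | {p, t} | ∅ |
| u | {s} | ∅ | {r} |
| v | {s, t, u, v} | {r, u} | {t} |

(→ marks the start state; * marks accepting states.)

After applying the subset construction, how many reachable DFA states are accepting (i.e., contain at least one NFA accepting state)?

2

Start state of the DFA: {p, t, v} (ε-closure of the NFA start).
{p, t, v} --a--> {p, q, r, s, t, u, v}  [new]
{p, t, v} --b--> {p, q, r, t, u, v}  [new]
{p, q, r, s, t, u, v} --a--> {p, q, r, s, t, u, v}  [seen]
{p, q, r, s, t, u, v} --b--> {p, q, r, s, t, u, v}  [seen]
{p, q, r, t, u, v} --a--> {p, q, r, s, t, u, v}  [seen]
{p, q, r, t, u, v} --b--> {p, q, r, s, t, u, v}  [seen]
Reachable DFA states: {p, t, v}, {p, q, r, s, t, u, v}, {p, q, r, t, u, v}.
Accepting DFA states (contain an NFA accepting state): {p, q, r, s, t, u, v}, {p, q, r, t, u, v}.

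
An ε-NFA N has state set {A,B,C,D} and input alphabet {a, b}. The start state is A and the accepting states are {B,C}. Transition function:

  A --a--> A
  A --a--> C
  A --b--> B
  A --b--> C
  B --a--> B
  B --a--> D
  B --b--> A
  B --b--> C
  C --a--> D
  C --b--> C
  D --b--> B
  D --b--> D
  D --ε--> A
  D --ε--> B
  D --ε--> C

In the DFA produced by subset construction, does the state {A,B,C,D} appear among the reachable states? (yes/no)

yes

Start state of the DFA: {A} (ε-closure of the NFA start).
{A} --a--> {A,C}  [new]
{A} --b--> {B,C}  [new]
{A,C} --a--> {A,B,C,D}  [new]
{A,C} --b--> {B,C}  [seen]
{B,C} --a--> {A,B,C,D}  [seen]
{B,C} --b--> {A,C}  [seen]
{A,B,C,D} --a--> {A,B,C,D}  [seen]
{A,B,C,D} --b--> {A,B,C,D}  [seen]
Reachable DFA states: {A}, {A,C}, {B,C}, {A,B,C,D}.
{A,B,C,D} is among them.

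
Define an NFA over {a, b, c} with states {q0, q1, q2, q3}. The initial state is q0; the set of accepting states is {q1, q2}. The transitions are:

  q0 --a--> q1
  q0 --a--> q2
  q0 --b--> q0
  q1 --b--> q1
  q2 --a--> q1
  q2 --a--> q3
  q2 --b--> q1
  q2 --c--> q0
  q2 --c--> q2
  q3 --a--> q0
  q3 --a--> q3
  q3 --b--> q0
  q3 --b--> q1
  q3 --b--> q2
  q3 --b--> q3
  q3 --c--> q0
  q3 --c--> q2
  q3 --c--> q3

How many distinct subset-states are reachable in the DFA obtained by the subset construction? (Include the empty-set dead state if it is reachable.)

12

Start state of the DFA: {q0}.
{q0} --a--> {q1, q2}  [new]
{q0} --b--> {q0}  [seen]
{q0} --c--> ∅  [new]
{q1, q2} --a--> {q1, q3}  [new]
{q1, q2} --b--> {q1}  [new]
{q1, q2} --c--> {q0, q2}  [new]
∅ --a--> ∅  [seen]
∅ --b--> ∅  [seen]
∅ --c--> ∅  [seen]
{q1, q3} --a--> {q0, q3}  [new]
{q1, q3} --b--> {q0, q1, q2, q3}  [new]
{q1, q3} --c--> {q0, q2, q3}  [new]
{q1} --a--> ∅  [seen]
{q1} --b--> {q1}  [seen]
{q1} --c--> ∅  [seen]
{q0, q2} --a--> {q1, q2, q3}  [new]
{q0, q2} --b--> {q0, q1}  [new]
{q0, q2} --c--> {q0, q2}  [seen]
{q0, q3} --a--> {q0, q1, q2, q3}  [seen]
{q0, q3} --b--> {q0, q1, q2, q3}  [seen]
{q0, q3} --c--> {q0, q2, q3}  [seen]
{q0, q1, q2, q3} --a--> {q0, q1, q2, q3}  [seen]
{q0, q1, q2, q3} --b--> {q0, q1, q2, q3}  [seen]
{q0, q1, q2, q3} --c--> {q0, q2, q3}  [seen]
{q0, q2, q3} --a--> {q0, q1, q2, q3}  [seen]
{q0, q2, q3} --b--> {q0, q1, q2, q3}  [seen]
{q0, q2, q3} --c--> {q0, q2, q3}  [seen]
{q1, q2, q3} --a--> {q0, q1, q3}  [new]
{q1, q2, q3} --b--> {q0, q1, q2, q3}  [seen]
{q1, q2, q3} --c--> {q0, q2, q3}  [seen]
{q0, q1} --a--> {q1, q2}  [seen]
{q0, q1} --b--> {q0, q1}  [seen]
{q0, q1} --c--> ∅  [seen]
{q0, q1, q3} --a--> {q0, q1, q2, q3}  [seen]
{q0, q1, q3} --b--> {q0, q1, q2, q3}  [seen]
{q0, q1, q3} --c--> {q0, q2, q3}  [seen]
Reachable DFA states: {q0}, {q1, q2}, ∅, {q1, q3}, {q1}, {q0, q2}, {q0, q3}, {q0, q1, q2, q3}, {q0, q2, q3}, {q1, q2, q3}, {q0, q1}, {q0, q1, q3}.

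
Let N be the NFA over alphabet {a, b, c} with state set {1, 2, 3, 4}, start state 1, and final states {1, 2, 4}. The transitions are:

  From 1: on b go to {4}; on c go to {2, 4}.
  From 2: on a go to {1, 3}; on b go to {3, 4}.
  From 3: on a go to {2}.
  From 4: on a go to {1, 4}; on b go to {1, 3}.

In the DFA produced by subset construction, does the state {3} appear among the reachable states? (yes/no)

no

Start state of the DFA: {1}.
{1} --a--> ∅  [new]
{1} --b--> {4}  [new]
{1} --c--> {2, 4}  [new]
∅ --a--> ∅  [seen]
∅ --b--> ∅  [seen]
∅ --c--> ∅  [seen]
{4} --a--> {1, 4}  [new]
{4} --b--> {1, 3}  [new]
{4} --c--> ∅  [seen]
{2, 4} --a--> {1, 3, 4}  [new]
{2, 4} --b--> {1, 3, 4}  [seen]
{2, 4} --c--> ∅  [seen]
{1, 4} --a--> {1, 4}  [seen]
{1, 4} --b--> {1, 3, 4}  [seen]
{1, 4} --c--> {2, 4}  [seen]
{1, 3} --a--> {2}  [new]
{1, 3} --b--> {4}  [seen]
{1, 3} --c--> {2, 4}  [seen]
{1, 3, 4} --a--> {1, 2, 4}  [new]
{1, 3, 4} --b--> {1, 3, 4}  [seen]
{1, 3, 4} --c--> {2, 4}  [seen]
{2} --a--> {1, 3}  [seen]
{2} --b--> {3, 4}  [new]
{2} --c--> ∅  [seen]
{1, 2, 4} --a--> {1, 3, 4}  [seen]
{1, 2, 4} --b--> {1, 3, 4}  [seen]
{1, 2, 4} --c--> {2, 4}  [seen]
{3, 4} --a--> {1, 2, 4}  [seen]
{3, 4} --b--> {1, 3}  [seen]
{3, 4} --c--> ∅  [seen]
Reachable DFA states: {1}, ∅, {4}, {2, 4}, {1, 4}, {1, 3}, {1, 3, 4}, {2}, {1, 2, 4}, {3, 4}.
{3} is not among them.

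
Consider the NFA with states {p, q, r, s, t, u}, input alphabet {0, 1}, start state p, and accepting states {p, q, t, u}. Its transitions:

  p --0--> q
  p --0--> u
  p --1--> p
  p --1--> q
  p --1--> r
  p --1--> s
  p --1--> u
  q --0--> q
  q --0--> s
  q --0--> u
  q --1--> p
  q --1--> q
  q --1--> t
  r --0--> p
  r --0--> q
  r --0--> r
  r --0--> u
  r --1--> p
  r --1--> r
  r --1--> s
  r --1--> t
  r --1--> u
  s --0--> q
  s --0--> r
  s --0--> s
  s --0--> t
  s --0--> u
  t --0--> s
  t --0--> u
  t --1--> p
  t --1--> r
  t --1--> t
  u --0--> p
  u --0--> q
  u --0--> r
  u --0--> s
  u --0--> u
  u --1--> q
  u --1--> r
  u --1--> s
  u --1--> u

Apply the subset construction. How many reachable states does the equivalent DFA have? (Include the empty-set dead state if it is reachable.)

Start state of the DFA: {p}.
{p} --0--> {q, u}  [new]
{p} --1--> {p, q, r, s, u}  [new]
{q, u} --0--> {p, q, r, s, u}  [seen]
{q, u} --1--> {p, q, r, s, t, u}  [new]
{p, q, r, s, u} --0--> {p, q, r, s, t, u}  [seen]
{p, q, r, s, u} --1--> {p, q, r, s, t, u}  [seen]
{p, q, r, s, t, u} --0--> {p, q, r, s, t, u}  [seen]
{p, q, r, s, t, u} --1--> {p, q, r, s, t, u}  [seen]
Reachable DFA states: {p}, {q, u}, {p, q, r, s, u}, {p, q, r, s, t, u}.

4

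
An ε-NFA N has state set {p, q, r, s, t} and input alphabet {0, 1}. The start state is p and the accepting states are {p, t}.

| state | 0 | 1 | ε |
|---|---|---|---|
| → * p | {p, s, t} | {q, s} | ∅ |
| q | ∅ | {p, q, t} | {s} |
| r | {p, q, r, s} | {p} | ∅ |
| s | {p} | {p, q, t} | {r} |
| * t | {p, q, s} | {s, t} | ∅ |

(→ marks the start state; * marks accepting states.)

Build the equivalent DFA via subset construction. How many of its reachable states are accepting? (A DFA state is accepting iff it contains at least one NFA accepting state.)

4

Start state of the DFA: {p} (ε-closure of the NFA start).
{p} --0--> {p, r, s, t}  [new]
{p} --1--> {q, r, s}  [new]
{p, r, s, t} --0--> {p, q, r, s, t}  [new]
{p, r, s, t} --1--> {p, q, r, s, t}  [seen]
{q, r, s} --0--> {p, q, r, s}  [new]
{q, r, s} --1--> {p, q, r, s, t}  [seen]
{p, q, r, s, t} --0--> {p, q, r, s, t}  [seen]
{p, q, r, s, t} --1--> {p, q, r, s, t}  [seen]
{p, q, r, s} --0--> {p, q, r, s, t}  [seen]
{p, q, r, s} --1--> {p, q, r, s, t}  [seen]
Reachable DFA states: {p}, {p, r, s, t}, {q, r, s}, {p, q, r, s, t}, {p, q, r, s}.
Accepting DFA states (contain an NFA accepting state): {p}, {p, r, s, t}, {p, q, r, s, t}, {p, q, r, s}.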